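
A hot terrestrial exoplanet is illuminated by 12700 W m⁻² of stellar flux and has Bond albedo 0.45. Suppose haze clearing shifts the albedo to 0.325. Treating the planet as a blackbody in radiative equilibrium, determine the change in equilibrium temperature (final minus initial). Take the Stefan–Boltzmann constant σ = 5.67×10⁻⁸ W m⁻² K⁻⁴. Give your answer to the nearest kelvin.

With α = 0.45, T₁ = 418.9 K.
Final:   T₂ = [S(1−0.325)/(4σ)]^(1/4) = 440.9 K.
Change: 440.9 − 418.9 = 22.01 K.

22 K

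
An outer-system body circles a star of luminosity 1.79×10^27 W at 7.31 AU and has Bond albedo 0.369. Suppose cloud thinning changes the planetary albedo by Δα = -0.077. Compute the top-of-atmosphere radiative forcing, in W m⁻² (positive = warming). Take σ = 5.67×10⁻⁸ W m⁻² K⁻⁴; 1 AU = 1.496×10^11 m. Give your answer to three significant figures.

d = 7.31 × 1.496×10^11 m = 1.094×10^12 m.
S = L/(4πd²) = 119.1 W m⁻².
The change in absorbed flux is Δ[S(1−α)/4] = −SΔα/4 = 2.293 W m⁻².

2.29 W m⁻²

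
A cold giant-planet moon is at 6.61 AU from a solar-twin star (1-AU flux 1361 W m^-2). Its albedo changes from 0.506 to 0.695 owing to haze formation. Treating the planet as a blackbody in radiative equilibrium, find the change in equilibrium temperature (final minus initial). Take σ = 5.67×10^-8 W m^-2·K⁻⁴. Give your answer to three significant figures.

Flux at the orbit: S = 1361/(6.61)² = 31.15 W m^-2.
Before: T₁ = [31.15·0.494/(4σ)]^(1/4) = 90.76 K.
After:  T₂ = [31.15·0.305/(4σ)]^(1/4) = 80.45 K.
Change: 80.45 − 90.76 = -10.31 K.

-10.3 K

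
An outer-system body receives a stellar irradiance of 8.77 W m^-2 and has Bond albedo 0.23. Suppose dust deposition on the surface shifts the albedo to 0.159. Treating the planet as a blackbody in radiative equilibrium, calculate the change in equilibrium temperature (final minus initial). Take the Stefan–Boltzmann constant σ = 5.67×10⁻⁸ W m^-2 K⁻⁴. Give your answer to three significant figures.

Initial: T₁ = [S(1−0.23)/(4σ)]^(1/4) = 73.87 K.
After:  T₂ = [8.770·0.841/(4σ)]^(1/4) = 75.52 K.
ΔT = T₂ − T₁ = 1.647 K.

1.65 K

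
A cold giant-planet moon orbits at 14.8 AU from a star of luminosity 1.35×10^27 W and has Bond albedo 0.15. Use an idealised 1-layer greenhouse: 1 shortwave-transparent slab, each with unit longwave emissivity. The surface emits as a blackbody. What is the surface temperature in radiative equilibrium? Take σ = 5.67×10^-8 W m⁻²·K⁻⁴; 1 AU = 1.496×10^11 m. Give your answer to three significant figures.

113 K

Orbital distance: d = 14.8 AU = 2.214×10^12 m.
S = L/(4πd²) = 21.91 W m⁻².
The effective emission temperature is T_e = [S(1−α)/(4σ)]^¼ = 95.20 K.
With N = 1 opaque layers, T_s = (N+1)^(1/4)·T_e = 2^(1/4)·95.20 = 113.2 K.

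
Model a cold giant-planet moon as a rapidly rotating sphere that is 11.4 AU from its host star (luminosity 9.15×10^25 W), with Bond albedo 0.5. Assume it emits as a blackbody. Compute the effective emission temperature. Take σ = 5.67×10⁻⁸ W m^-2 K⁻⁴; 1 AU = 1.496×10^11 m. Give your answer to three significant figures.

Orbital distance: d = 11.4 AU = 1.705×10^12 m.
S = L/(4πd²) = 2.503 W m^-2.
Averaging over the sphere, the absorbed flux is S(1−α)/4 = 0.3129 W m^-2.
Balancing against σT⁴: T = (0.3129/5.67×10⁻⁸)^(1/4) = 48.47 K.

48.5 K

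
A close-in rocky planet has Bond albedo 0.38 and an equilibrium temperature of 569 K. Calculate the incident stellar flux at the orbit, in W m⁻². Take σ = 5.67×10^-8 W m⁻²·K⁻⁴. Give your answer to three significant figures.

From S(1−α)/4 = σT⁴: S = 4σT⁴/(1−α).
The emitted flux is σT⁴ = 5943 W m⁻².
S = 4·5943/0.62 = 38340 W m⁻².

38300 W m⁻²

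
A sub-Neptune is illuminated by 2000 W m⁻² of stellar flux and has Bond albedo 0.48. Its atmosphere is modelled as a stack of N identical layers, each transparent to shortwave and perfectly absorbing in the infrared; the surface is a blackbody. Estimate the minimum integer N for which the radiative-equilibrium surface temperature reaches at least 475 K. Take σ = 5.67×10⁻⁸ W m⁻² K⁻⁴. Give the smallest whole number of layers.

11

The effective emission temperature is T_e = [S(1−α)/(4σ)]^¼ = 260.2 K.
Need (N+1)T_e⁴ ≥ T_s⁴, i.e. N+1 ≥ (475/260.2)⁴ = 11.102.
So N ≥ 10.102; the smallest integer is N = 11.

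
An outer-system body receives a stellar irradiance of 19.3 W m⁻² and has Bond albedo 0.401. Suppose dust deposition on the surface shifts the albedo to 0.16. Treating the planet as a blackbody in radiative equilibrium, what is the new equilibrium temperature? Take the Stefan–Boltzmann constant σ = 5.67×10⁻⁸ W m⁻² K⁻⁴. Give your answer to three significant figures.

T₂ = [S(1−α₂)/(4σ)]^(1/4) = [19.30·0.84/(4σ)]^(1/4) = 91.95 K.

91.9 kelvin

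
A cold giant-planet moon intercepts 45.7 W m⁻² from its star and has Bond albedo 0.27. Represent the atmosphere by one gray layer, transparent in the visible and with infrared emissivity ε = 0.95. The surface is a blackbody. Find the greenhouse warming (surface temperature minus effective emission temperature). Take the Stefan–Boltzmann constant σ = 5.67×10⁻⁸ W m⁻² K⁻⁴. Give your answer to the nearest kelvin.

Effective emission temperature (TOA balance): σT_e⁴ = S(1−α)/4 = 8.340 W m⁻² → T_e = 110.1 K.
For a single slab of emissivity ε, T_s⁴ = 2T_e⁴/(2−ε); thus T_s = 110.1·(1.905)^(1/4) = 129.4 K.
Greenhouse warming: T_s − T_e = 19.25 K.

19 K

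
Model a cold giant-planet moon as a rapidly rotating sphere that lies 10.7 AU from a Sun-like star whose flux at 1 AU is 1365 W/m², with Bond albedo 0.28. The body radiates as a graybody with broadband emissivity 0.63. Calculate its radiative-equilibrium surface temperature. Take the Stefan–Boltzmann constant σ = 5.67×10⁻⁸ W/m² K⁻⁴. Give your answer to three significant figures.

88.0 K

Flux at the orbit: S = 1365/(10.7)² = 11.92 W/m².
Averaging over the sphere, the absorbed flux is S(1−α)/4 = 2.146 W/m².
Equating to εσT⁴ with ε = 0.63: T = (2.146/0.63σ)^(1/4) = 88.04 K.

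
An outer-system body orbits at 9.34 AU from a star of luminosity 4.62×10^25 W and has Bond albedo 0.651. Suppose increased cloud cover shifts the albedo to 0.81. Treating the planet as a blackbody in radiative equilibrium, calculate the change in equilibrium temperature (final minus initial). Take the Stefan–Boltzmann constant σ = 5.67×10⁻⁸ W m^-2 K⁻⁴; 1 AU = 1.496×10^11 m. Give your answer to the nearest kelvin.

-6 K

Orbital distance: d = 9.34 AU = 1.397×10^12 m.
Spreading L over a sphere of radius d: S = 4.62×10^25/(4π·1.40×10^12²) = 1.883 W m^-2.
Before: T₁ = [1.883·0.349/(4σ)]^(1/4) = 41.26 K.
Final:   T₂ = [S(1−0.81)/(4σ)]^(1/4) = 35.44 K.
Change: 35.44 − 41.26 = -5.818 K.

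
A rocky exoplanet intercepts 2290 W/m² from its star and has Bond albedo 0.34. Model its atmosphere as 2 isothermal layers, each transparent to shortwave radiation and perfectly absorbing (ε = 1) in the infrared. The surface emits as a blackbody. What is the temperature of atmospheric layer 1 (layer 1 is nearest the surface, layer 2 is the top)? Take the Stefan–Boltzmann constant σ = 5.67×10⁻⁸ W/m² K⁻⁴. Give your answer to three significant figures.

340 kelvin

Top-of-atmosphere balance: σT_e⁴ = S(1−α)/4 = 377.8 W/m² → T_e = 285.7 K.
Each opaque layer satisfies 2T_j⁴ = T_{j−1}⁴ + T_{j+1}⁴, giving T_k⁴ = (N+1−k)T_e⁴.
T_1 = (2)^(1/4)·285.7 = 339.8 K.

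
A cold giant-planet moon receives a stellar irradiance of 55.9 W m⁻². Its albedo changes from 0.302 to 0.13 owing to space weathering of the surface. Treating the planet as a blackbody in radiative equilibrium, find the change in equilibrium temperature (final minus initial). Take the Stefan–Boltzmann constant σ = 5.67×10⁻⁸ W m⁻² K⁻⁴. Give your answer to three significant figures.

Before: T₁ = [55.90·0.698/(4σ)]^(1/4) = 114.5 K.
After:  T₂ = [55.90·0.87/(4σ)]^(1/4) = 121.0 K.
ΔT = T₂ − T₁ = 6.484 K.

6.48 K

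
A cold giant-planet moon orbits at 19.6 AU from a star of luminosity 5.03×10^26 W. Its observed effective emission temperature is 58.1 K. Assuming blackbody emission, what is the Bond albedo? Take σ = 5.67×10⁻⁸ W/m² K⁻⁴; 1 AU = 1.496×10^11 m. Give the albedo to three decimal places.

Orbital distance: d = 19.6 AU = 2.932×10^12 m.
Spreading L over a sphere of radius d: S = 5.03×10^26/(4π·2.93×10^12²) = 4.656 W/m².
From σT⁴ = S(1−α)/4 we invert for α: 1−α = 4σT⁴/S.
σT⁴ = 0.6461 W/m², so 4σT⁴ = 2.584 W/m².
1−α = 2.584/4.656 = 0.5551, so α = 0.4449.

0.445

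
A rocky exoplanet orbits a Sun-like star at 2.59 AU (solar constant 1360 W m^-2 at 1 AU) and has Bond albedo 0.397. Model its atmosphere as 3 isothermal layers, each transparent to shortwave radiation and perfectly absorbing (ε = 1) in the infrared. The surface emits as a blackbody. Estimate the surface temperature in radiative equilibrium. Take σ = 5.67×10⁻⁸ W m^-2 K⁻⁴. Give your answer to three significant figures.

215 K

Flux at the orbit: S = 1360/(2.59)² = 202.7 W m^-2.
OLR = S(1−α)/4 = 30.56 W m^-2; the top layer radiates at T_e = 152.4 K.
For an N-layer opaque stack, T_s⁴ = (N+1)T_e⁴, hence T_s = (4)^(1/4)×152.4 K = 215.5 K.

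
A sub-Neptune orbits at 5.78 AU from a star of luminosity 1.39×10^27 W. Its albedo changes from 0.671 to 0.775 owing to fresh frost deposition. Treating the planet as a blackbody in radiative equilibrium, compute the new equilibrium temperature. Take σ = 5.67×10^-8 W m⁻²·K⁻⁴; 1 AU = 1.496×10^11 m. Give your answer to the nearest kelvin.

Orbital distance: d = 5.78 AU = 8.647×10^11 m.
S = L/(4πd²) = 147.9 W m⁻².
New equilibrium: T₂ = [(1−0.775)·147.9/(4σ)]^(1/4) = 110.1 K.

110 K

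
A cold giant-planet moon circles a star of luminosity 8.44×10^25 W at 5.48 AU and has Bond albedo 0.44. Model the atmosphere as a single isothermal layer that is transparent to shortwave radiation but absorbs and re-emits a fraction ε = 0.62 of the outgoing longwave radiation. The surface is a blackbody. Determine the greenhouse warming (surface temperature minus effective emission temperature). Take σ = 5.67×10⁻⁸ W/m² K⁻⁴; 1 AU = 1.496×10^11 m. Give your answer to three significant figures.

6.85 K

Orbital distance: d = 5.48 AU = 8.198×10^11 m.
Flux at the orbit: S = L/(4πd²) = 8.44×10^25/(4π·(8.20×10^11)²) = 9.993 W/m².
At the top of the atmosphere, σT_e⁴ = S(1−α)/4 = 1.399 W/m², giving T_e = 70.48 K.
Surface balance with a leaky layer gives σT_s⁴ = σT_e⁴·2/(2−ε), so T_s = T_e·[2/(2−0.62)]^(1/4) = 77.33 K.
T_s − T_e = 77.33 − 70.48 = 6.851 K.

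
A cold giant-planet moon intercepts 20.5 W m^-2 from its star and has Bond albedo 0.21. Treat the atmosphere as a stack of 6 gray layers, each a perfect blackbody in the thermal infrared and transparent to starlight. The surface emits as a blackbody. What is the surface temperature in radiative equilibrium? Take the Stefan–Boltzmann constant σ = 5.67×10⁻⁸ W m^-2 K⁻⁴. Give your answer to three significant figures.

The effective emission temperature is T_e = [S(1−α)/(4σ)]^¼ = 91.93 K.
Layer-by-layer balance gives σT_s⁴ = (N+1)σT_e⁴, so T_s = 7^¼·91.93 = 149.5 K.

150 K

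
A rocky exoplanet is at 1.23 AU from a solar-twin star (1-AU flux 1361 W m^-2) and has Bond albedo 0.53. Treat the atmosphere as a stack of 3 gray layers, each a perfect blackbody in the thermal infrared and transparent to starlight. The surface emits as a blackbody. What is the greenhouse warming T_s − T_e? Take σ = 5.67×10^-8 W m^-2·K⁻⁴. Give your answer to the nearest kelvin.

By the inverse-square law, S = 1361/1.23² = 899.6 W m^-2.
Top-of-atmosphere balance: σT_e⁴ = S(1−α)/4 = 105.7 W m^-2 → T_e = 207.8 K.
T_s = (N+1)^(1/4)·T_e = 293.9 K.
Warming: T_s − T_e = 86.07 K.

86 K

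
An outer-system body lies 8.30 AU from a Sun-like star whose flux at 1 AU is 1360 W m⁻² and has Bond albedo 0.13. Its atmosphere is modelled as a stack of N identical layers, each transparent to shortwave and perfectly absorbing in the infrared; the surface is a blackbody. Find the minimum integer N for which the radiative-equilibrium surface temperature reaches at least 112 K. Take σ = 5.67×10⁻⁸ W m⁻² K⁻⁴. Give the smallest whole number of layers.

Flux at the orbit: S = 1360/(8.30)² = 19.74 W m⁻².
OLR = S(1−α)/4 = 4.294 W m⁻²; the top layer radiates at T_e = 93.29 K.
Since T_s⁴ = (N+1)T_e⁴, we need N ≥ (T_s/T_e)⁴ − 1 = 1.078.
The minimum whole number is N = 2.

2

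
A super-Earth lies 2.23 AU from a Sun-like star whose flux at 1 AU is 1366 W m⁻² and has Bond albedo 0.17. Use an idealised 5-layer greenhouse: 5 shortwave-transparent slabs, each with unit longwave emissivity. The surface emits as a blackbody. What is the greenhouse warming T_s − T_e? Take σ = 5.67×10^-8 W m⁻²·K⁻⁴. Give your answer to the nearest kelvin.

Irradiance scales as 1/d², so S = 1366 W m⁻² × (1/2.23)² = 274.7 W m⁻².
The effective emission temperature is T_e = [S(1−α)/(4σ)]^¼ = 178.1 K.
T_s = (N+1)^(1/4)·T_e = 278.7 K.
Warming: T_s − T_e = 100.6 K.

101 K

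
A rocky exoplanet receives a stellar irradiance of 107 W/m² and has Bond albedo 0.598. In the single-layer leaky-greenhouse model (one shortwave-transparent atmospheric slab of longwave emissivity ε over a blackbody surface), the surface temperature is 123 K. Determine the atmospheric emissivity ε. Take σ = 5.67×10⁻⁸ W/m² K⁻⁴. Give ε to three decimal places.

0.343

First, T_e = [107.0·(1−0.598)/(4σ)]^(1/4) = 117.4 K.
T_s⁴ = T_e⁴·2/(2−ε) → ε = 2 − 2(T_e/T_s)⁴ = 2 − 2·(117.4/123)⁴ = 0.3428.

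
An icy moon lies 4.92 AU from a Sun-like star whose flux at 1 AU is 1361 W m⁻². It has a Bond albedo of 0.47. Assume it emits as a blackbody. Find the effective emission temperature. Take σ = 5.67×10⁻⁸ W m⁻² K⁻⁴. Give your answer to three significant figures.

107 kelvin

Irradiance scales as 1/d², so S = 1361 W m⁻² × (1/4.92)² = 56.22 W m⁻².
Averaging over the sphere, the absorbed flux is S(1−α)/4 = 7.450 W m⁻².
Balancing against σT⁴: T = (7.450/5.67×10⁻⁸)^(1/4) = 107.1 K.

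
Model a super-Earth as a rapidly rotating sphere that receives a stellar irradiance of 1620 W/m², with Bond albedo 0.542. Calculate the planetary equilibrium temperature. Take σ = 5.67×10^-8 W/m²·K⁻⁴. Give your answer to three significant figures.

Absorbed flux (global mean): S(1−α)/4 = 1620·0.458/4 = 185.5 W/m².
Balancing against σT⁴: T = (185.5/5.67×10⁻⁸)^(1/4) = 239.2 K.

239 kelvin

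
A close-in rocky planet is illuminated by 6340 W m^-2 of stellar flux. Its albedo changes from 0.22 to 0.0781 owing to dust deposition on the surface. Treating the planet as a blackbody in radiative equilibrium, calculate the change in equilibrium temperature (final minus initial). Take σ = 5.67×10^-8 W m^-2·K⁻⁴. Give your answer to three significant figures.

16.4 K

With α = 0.22, T₁ = 384.3 K.
After:  T₂ = [6340·0.922/(4σ)]^(1/4) = 400.7 K.
Change: 400.7 − 384.3 = 16.40 K.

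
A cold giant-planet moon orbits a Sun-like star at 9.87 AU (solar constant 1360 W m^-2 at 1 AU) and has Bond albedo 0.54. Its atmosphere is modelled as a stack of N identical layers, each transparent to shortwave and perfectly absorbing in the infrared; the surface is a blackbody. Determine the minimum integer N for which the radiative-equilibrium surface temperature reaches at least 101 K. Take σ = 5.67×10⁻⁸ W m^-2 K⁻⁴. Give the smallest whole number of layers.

3

Flux at the orbit: S = 1360/(9.87)² = 13.96 W m^-2.
OLR = S(1−α)/4 = 1.605 W m^-2; the top layer radiates at T_e = 72.95 K.
T_s = (N+1)^(1/4)·T_e ≥ 101 K requires N+1 ≥ (T_s/T_e)⁴ = (101/72.95)⁴ = 3.675.
Rounding up, N = 3.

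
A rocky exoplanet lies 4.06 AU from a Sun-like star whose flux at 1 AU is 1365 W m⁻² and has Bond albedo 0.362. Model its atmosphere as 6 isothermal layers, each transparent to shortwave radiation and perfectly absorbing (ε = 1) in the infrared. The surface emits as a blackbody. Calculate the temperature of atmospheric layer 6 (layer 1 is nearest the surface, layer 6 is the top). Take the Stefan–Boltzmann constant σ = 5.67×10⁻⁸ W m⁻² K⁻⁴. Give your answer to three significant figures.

Flux at the orbit: S = 1365/(4.06)² = 82.81 W m⁻².
The effective emission temperature is T_e = [S(1−α)/(4σ)]^¼ = 123.5 K.
In the N-layer model, layer k (counted from the surface) has T_k = (N+1−k)^(1/4)·T_e.
T_6 = (1)^(1/4)·123.5 = 123.5 K.

124 K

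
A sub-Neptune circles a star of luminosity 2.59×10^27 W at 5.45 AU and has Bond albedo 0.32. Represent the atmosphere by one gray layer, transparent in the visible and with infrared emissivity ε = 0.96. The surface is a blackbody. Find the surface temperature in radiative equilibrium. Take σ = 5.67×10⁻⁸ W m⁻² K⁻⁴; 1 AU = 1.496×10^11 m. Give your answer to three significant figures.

206 K

Orbital distance: d = 5.45 AU = 8.153×10^11 m.
Flux at the orbit: S = L/(4πd²) = 2.59×10^27/(4π·(8.15×10^11)²) = 310.1 W m⁻².
At the top of the atmosphere, σT_e⁴ = S(1−α)/4 = 52.71 W m⁻², giving T_e = 174.6 K.
Surface balance with a leaky layer gives σT_s⁴ = σT_e⁴·2/(2−ε), so T_s = T_e·[2/(2−0.96)]^(1/4) = 205.6 K.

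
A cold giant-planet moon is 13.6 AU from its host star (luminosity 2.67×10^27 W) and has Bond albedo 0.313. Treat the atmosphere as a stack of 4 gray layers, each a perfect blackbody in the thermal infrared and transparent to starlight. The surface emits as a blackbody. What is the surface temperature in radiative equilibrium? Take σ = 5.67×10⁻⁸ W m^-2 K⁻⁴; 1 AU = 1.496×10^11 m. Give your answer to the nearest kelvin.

d = 13.6 × 1.496×10^11 m = 2.035×10^12 m.
Spreading L over a sphere of radius d: S = 2.67×10^27/(4π·2.03×10^12²) = 51.33 W m^-2.
OLR = S(1−α)/4 = 8.816 W m^-2; the top layer radiates at T_e = 111.7 K.
Layer-by-layer balance gives σT_s⁴ = (N+1)σT_e⁴, so T_s = 5^¼·111.7 = 167.0 K.

167 kelvin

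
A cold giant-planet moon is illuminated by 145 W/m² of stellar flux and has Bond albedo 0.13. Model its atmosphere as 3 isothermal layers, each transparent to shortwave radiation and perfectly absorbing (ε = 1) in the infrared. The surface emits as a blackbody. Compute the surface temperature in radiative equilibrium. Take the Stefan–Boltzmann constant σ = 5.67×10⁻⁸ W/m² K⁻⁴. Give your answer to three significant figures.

OLR = S(1−α)/4 = 31.54 W/m²; the top layer radiates at T_e = 153.6 K.
For an N-layer opaque stack, T_s⁴ = (N+1)T_e⁴, hence T_s = (4)^(1/4)×153.6 K = 217.2 K.

217 K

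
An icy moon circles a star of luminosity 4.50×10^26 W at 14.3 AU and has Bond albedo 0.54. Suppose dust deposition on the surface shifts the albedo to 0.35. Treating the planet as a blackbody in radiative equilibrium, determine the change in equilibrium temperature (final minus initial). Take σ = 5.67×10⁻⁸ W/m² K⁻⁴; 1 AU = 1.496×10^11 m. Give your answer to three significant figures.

d = 14.3 × 1.496×10^11 m = 2.139×10^12 m.
Spreading L over a sphere of radius d: S = 4.50×10^26/(4π·2.14×10^12²) = 7.825 W/m².
With α = 0.54, T₁ = 63.12 K.
After:  T₂ = [7.825·0.65/(4σ)]^(1/4) = 68.82 K.
ΔT = T₂ − T₁ = 5.698 K.

5.70 kelvin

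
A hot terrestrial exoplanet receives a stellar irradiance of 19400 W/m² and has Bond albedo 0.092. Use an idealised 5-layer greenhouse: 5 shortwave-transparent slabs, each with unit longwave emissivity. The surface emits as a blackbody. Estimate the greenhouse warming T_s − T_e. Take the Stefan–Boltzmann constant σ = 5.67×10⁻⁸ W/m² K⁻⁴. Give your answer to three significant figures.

298 K

OLR = S(1−α)/4 = 4404 W/m²; the top layer radiates at T_e = 527.9 K.
T_s = (N+1)^(1/4)·T_e = 826.2 K.
So the greenhouse effect raises the surface by 826.2 − 527.9 = 298.3 K.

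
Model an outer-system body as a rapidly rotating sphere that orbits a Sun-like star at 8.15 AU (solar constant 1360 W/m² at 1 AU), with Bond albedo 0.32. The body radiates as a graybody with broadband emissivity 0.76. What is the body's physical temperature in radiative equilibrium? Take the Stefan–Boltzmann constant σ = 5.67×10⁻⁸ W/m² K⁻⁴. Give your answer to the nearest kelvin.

By the inverse-square law, S = 1360/8.15² = 20.47 W/m².
Averaging over the sphere, the absorbed flux is S(1−α)/4 = 3.481 W/m².
Radiative balance εσT⁴ = 3.481 gives T = [3.481/(0.76·σ)]^(1/4) = 94.80 K.

95 K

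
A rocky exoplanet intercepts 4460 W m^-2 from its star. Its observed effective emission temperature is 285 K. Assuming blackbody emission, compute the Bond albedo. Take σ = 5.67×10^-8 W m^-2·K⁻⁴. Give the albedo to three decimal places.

0.665

Rearranging the radiative balance, α = 1 − 4σT⁴/S.
4σT⁴ = 4·5.67×10⁻⁸·(285)⁴ = 1496 W m^-2.
1−α = 1496/4460 = 0.3355, so α = 0.6645.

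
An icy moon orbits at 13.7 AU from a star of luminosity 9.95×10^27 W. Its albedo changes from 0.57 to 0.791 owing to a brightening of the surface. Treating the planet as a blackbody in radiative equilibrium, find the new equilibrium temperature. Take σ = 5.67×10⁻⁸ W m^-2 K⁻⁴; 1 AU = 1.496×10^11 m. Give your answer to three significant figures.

115 kelvin

Orbital distance: d = 13.7 AU = 2.050×10^12 m.
Spreading L over a sphere of radius d: S = 9.95×10^27/(4π·2.05×10^12²) = 188.5 W m^-2.
With the new albedo, S(1−α₂)/4 = 9.849 W m^-2, so T₂ = 114.8 K.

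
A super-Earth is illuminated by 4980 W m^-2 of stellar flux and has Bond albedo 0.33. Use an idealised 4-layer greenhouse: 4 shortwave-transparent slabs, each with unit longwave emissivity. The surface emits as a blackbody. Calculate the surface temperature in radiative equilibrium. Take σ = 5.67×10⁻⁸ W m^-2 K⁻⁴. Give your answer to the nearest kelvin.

521 K

Top-of-atmosphere balance: σT_e⁴ = S(1−α)/4 = 834.1 W m^-2 → T_e = 348.3 K.
Layer-by-layer balance gives σT_s⁴ = (N+1)σT_e⁴, so T_s = 5^¼·348.3 = 520.8 K.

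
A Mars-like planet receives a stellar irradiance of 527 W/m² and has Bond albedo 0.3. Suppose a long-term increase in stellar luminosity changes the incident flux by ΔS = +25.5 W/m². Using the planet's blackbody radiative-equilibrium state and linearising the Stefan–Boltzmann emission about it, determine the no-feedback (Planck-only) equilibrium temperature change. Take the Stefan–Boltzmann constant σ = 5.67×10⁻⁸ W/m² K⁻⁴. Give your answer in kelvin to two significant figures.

2.4 K

Unperturbed T_e = [527.0·(1−0.3)/(4σ)]^¼ = 200.8 K.
Only a fraction (1−α) is absorbed and it's spread over 4πR², so ΔF = (1−α)ΔS/4 = 4.462 W/m².
Linearising σT⁴ gives d(σT⁴)/dT = 4σT_e³ = 1.837 W/m² per K.
Hence the no-feedback warming is ΔF/(4σT_e³) = 2.43 K.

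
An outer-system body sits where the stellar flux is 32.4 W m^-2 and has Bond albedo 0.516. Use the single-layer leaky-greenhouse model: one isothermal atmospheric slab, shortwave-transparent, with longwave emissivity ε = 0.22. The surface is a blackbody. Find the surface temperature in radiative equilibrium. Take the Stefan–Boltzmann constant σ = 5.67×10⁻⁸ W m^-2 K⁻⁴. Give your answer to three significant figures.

At the top of the atmosphere, σT_e⁴ = S(1−α)/4 = 3.920 W m^-2, giving T_e = 91.19 K.
Surface balance with a leaky layer gives σT_s⁴ = σT_e⁴·2/(2−ε), so T_s = T_e·[2/(2−0.22)]^(1/4) = 93.88 K.

93.9 K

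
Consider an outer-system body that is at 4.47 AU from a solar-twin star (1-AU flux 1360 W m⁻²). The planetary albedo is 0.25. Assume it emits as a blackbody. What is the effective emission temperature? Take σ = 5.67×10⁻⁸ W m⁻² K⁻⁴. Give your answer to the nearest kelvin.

Flux at the orbit: S = 1360/(4.47)² = 68.07 W m⁻².
Absorbed flux (global mean): S(1−α)/4 = 68.07·0.75/4 = 12.76 W m⁻².
Set σT⁴ = 12.76 → T = (12.76/σ)^(1/4) = 122.5 K.

122 kelvin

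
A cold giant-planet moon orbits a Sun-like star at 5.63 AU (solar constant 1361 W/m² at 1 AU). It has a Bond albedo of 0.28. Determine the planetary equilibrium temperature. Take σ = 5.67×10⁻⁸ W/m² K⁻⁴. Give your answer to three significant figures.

108 K

By the inverse-square law, S = 1361/5.63² = 42.94 W/m².
The planet absorbs (1−α)S over its disc πR² and re-emits over 4πR², so the mean absorbed flux is (1−0.28)·42.94/4 = 7.729 W/m².
In equilibrium σT⁴ equals this, so T = 108.1 K.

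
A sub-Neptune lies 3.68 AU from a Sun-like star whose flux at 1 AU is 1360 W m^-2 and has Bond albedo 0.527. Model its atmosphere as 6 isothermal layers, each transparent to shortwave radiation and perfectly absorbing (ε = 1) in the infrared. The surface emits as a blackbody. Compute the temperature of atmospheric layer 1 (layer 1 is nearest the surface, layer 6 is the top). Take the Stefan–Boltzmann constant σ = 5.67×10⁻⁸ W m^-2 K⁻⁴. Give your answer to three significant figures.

188 K

Irradiance scales as 1/d², so S = 1360 W m^-2 × (1/3.68)² = 100.4 W m^-2.
OLR = S(1−α)/4 = 11.88 W m^-2; the top layer radiates at T_e = 120.3 K.
In the N-layer model, layer k (counted from the surface) has T_k = (N+1−k)^(1/4)·T_e.
With k = 1: T_1 = (6+1−1)^¼·120.3 K = 188.3 K.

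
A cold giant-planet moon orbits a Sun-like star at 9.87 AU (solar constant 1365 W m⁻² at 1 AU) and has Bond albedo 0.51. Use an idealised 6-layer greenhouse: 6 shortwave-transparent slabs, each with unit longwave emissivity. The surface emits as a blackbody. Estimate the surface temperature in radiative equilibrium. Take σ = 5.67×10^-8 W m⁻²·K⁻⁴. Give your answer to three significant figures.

121 K

Flux at the orbit: S = 1365/(9.87)² = 14.01 W m⁻².
Top-of-atmosphere balance: σT_e⁴ = S(1−α)/4 = 1.716 W m⁻² → T_e = 74.18 K.
For an N-layer opaque stack, T_s⁴ = (N+1)T_e⁴, hence T_s = (7)^(1/4)×74.18 K = 120.7 K.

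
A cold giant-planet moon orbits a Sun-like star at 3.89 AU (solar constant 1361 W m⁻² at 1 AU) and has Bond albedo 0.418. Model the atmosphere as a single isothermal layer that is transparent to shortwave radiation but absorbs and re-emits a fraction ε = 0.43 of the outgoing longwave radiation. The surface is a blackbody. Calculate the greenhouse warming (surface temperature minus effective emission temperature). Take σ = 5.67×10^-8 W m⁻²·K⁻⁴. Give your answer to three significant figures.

Flux at the orbit: S = 1361/(3.89)² = 89.94 W m⁻².
At the top of the atmosphere, σT_e⁴ = S(1−α)/4 = 13.09 W m⁻², giving T_e = 123.3 K.
Surface balance with a leaky layer gives σT_s⁴ = σT_e⁴·2/(2−ε), so T_s = T_e·[2/(2−0.43)]^(1/4) = 130.9 K.
The atmosphere warms the surface by 7.690 K.

7.69 K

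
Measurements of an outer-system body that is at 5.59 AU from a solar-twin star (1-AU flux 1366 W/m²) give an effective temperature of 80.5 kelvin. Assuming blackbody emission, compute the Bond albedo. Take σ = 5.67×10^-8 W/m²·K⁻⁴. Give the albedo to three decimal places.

Irradiance scales as 1/d², so S = 1366 W/m² × (1/5.59)² = 43.71 W/m².
From σT⁴ = S(1−α)/4 we invert for α: 1−α = 4σT⁴/S.
σT⁴ = 2.381 W/m², so 4σT⁴ = 9.524 W/m².
1−α = 9.524/43.71 = 0.2179, so α = 0.7821.

0.782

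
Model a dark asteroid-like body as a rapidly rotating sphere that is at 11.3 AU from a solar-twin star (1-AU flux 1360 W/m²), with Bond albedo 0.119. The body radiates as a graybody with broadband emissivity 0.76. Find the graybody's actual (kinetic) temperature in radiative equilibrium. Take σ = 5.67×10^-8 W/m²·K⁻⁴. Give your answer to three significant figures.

85.9 K

By the inverse-square law, S = 1360/11.3² = 10.65 W/m².
The planet absorbs (1−α)S over its disc πR² and re-emits over 4πR², so the mean absorbed flux is (1−0.119)·10.65/4 = 2.346 W/m².
Radiative balance εσT⁴ = 2.346 gives T = [2.346/(0.76·σ)]^(1/4) = 85.90 K.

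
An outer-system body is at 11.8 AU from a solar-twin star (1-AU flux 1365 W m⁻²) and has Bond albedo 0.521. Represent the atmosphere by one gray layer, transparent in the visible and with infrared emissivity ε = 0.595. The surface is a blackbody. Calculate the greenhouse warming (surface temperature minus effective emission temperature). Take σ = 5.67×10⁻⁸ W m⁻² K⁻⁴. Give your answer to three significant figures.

By the inverse-square law, S = 1365/11.8² = 9.803 W m⁻².
Effective emission temperature (TOA balance): σT_e⁴ = S(1−α)/4 = 1.174 W m⁻² → T_e = 67.46 K.
For a single slab of emissivity ε, T_s⁴ = 2T_e⁴/(2−ε); thus T_s = 67.46·(1.423)^(1/4) = 73.68 K.
Greenhouse warming: T_s − T_e = 6.226 K.

6.23 K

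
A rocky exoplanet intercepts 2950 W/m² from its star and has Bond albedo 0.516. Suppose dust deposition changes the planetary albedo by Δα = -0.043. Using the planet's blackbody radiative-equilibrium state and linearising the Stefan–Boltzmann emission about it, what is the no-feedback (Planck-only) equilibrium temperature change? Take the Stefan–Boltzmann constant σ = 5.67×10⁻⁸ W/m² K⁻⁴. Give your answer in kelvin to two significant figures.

The baseline emission temperature is T_e = 281.7 K.
The change in absorbed flux is Δ[S(1−α)/4] = −SΔα/4 = 31.71 W/m².
Planck response: λ_P = 4σT_e³ = 4·5.67×10⁻⁸·(281.7)³ = 5.069 W/m²/K.
So ΔT₀ = 31.71/5.069 = 6.26 K.

6.3 K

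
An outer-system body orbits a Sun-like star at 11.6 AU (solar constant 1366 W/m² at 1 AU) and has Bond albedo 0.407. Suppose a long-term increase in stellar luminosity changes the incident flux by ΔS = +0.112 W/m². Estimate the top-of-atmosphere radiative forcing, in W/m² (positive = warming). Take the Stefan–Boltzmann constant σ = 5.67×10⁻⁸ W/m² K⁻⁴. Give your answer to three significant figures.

Flux at the orbit: S = 1366/(11.6)² = 10.15 W/m².
ΔF = Δ[S(1−α)]/4 = (1−0.407)·+0.112/4 = 0.01660 W/m².

0.0166 W/m²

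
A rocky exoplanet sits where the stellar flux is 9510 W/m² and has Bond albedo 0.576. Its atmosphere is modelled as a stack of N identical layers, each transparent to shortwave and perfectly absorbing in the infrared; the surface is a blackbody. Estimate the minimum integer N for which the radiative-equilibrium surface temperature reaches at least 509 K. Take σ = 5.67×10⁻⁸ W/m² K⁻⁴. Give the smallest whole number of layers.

3

OLR = S(1−α)/4 = 1008 W/m²; the top layer radiates at T_e = 365.2 K.
Since T_s⁴ = (N+1)T_e⁴, we need N ≥ (T_s/T_e)⁴ − 1 = 2.775.
Rounding up, N = 3.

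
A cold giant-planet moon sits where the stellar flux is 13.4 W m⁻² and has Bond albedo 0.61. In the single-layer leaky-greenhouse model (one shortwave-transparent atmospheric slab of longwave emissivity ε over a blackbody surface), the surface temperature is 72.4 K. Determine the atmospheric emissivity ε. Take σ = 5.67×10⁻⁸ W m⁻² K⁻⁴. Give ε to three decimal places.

0.323

First, T_e = [13.40·(1−0.61)/(4σ)]^(1/4) = 69.28 K.
T_s⁴ = T_e⁴·2/(2−ε) → ε = 2 − 2(T_e/T_s)⁴ = 2 − 2·(69.28/72.4)⁴ = 0.3227.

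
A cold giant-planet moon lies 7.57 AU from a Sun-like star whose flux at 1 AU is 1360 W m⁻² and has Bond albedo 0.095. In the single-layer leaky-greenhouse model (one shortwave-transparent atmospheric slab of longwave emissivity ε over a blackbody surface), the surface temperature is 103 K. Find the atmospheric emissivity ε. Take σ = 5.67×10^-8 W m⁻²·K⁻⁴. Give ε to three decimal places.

0.317

By the inverse-square law, S = 1360/7.57² = 23.73 W m⁻².
Effective temperature: T_e = [S(1−α)/(4σ)]^(1/4) = 98.65 K.
T_s⁴ = T_e⁴·2/(2−ε) → ε = 2 − 2(T_e/T_s)⁴ = 2 − 2·(98.65/103)⁴ = 0.3172.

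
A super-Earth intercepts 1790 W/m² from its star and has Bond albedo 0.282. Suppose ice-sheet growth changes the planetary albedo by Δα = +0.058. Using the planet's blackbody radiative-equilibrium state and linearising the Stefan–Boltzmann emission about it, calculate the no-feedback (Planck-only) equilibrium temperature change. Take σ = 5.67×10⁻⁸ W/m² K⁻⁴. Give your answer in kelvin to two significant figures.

Reference equilibrium: T_e = [S(1−α)/(4σ)]^(1/4) = 274.4 K.
The change in absorbed flux is Δ[S(1−α)/4] = −SΔα/4 = -25.96 W/m².
Linearising σT⁴ gives d(σT⁴)/dT = 4σT_e³ = 4.684 W/m² per K.
ΔT₀ = ΔF/λ_P = -25.96/4.684 = -5.54 K.

-5.5 kelvin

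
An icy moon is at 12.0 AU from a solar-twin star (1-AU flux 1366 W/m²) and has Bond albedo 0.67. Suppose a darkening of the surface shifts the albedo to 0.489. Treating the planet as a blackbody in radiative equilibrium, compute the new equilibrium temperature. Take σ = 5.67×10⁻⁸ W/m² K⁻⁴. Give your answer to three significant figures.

By the inverse-square law, S = 1366/12.0² = 9.486 W/m².
New equilibrium: T₂ = [(1−0.489)·9.486/(4σ)]^(1/4) = 67.99 K.

68.0 K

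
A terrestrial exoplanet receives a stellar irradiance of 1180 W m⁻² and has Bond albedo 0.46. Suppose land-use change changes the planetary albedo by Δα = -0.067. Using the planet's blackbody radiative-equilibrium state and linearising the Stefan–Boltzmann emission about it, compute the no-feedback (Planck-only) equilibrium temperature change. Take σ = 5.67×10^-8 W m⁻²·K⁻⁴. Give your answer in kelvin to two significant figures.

Unperturbed T_e = [1180·(1−0.46)/(4σ)]^¼ = 230.2 K.
ΔF = −(S/4)Δα = −(1180/4)×(-0.067) = 19.77 W m⁻².
The Planck feedback parameter is 4σT_e³ = 2.768 W m⁻²/K.
Hence the no-feedback warming is ΔF/(4σT_e³) = 7.14 K.

7.1 K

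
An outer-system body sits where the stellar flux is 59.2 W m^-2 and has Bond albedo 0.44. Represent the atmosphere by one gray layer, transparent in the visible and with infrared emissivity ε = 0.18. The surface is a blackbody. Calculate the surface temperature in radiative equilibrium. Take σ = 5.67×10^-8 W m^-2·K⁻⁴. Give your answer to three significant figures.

Effective emission temperature (TOA balance): σT_e⁴ = S(1−α)/4 = 8.288 W m^-2 → T_e = 110.0 K.
The surface balance (absorbed SW + ε·downward IR = σT_s⁴) with T_a⁴ = T_s⁴/2 reduces to T_s = T_e·[2/(2−ε)]^¼ = 112.6 K.

113 K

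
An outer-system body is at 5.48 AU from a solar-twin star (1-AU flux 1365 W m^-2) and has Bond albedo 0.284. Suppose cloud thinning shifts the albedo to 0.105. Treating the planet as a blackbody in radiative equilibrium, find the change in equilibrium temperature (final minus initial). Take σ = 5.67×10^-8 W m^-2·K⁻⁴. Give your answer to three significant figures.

Flux at the orbit: S = 1365/(5.48)² = 45.45 W m^-2.
Initial: T₁ = [S(1−0.284)/(4σ)]^(1/4) = 109.4 K.
Final:   T₂ = [S(1−0.105)/(4σ)]^(1/4) = 115.7 K.
Change: 115.7 − 109.4 = 6.279 K.

6.28 kelvin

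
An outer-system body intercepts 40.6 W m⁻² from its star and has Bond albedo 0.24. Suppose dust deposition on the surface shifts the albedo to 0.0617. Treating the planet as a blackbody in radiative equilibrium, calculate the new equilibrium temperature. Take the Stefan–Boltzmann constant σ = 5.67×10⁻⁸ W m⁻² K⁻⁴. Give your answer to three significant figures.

114 K

With the new albedo, S(1−α₂)/4 = 9.524 W m⁻², so T₂ = 113.8 K.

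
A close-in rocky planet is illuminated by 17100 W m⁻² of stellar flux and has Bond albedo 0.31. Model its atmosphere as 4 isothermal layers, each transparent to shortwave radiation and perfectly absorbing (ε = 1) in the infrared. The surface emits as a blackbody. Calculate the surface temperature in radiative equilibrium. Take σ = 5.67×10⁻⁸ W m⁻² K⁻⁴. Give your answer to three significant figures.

The effective emission temperature is T_e = [S(1−α)/(4σ)]^¼ = 477.6 K.
Layer-by-layer balance gives σT_s⁴ = (N+1)σT_e⁴, so T_s = 5^¼·477.6 = 714.2 K.

714 K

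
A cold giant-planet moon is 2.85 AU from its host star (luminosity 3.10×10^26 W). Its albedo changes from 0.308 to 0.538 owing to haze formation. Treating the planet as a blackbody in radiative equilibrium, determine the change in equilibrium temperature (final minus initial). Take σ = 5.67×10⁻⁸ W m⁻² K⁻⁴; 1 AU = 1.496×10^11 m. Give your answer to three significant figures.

-13.7 kelvin

d = 2.85 × 1.496×10^11 m = 4.264×10^11 m.
Spreading L over a sphere of radius d: S = 3.10×10^26/(4π·4.26×10^11²) = 135.7 W m⁻².
With α = 0.308, T₁ = 142.6 K.
Final:   T₂ = [S(1−0.538)/(4σ)]^(1/4) = 128.9 K.
Change: 128.9 − 142.6 = -13.70 K.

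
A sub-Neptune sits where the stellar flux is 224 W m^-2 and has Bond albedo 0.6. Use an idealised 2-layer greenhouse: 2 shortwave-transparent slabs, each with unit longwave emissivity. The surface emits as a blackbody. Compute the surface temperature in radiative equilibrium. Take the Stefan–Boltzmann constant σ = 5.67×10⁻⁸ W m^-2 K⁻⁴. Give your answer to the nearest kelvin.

OLR = S(1−α)/4 = 22.40 W m^-2; the top layer radiates at T_e = 141.0 K.
For an N-layer opaque stack, T_s⁴ = (N+1)T_e⁴, hence T_s = (3)^(1/4)×141.0 K = 185.5 K.

186 K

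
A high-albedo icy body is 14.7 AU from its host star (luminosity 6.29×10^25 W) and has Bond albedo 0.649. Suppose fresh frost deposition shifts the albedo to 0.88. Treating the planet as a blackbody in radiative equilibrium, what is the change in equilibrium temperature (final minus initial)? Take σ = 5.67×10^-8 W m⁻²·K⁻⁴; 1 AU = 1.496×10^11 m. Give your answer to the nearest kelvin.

d = 14.7 × 1.496×10^11 m = 2.199×10^12 m.
Flux at the orbit: S = L/(4πd²) = 6.29×10^25/(4π·(2.20×10^12)²) = 1.035 W m⁻².
Before: T₁ = [1.035·0.351/(4σ)]^(1/4) = 35.58 K.
With α = 0.88, T₂ = 27.20 K.
ΔT = T₂ − T₁ = -8.372 K.

-8 K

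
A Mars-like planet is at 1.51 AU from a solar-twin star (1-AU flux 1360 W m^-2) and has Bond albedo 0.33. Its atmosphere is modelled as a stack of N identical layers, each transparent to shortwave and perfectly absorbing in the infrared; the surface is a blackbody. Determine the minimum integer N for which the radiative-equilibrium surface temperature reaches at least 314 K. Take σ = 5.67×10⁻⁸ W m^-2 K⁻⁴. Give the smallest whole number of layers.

5

By the inverse-square law, S = 1360/1.51² = 596.5 W m^-2.
The effective emission temperature is T_e = [S(1−α)/(4σ)]^¼ = 204.9 K.
Since T_s⁴ = (N+1)T_e⁴, we need N ≥ (T_s/T_e)⁴ − 1 = 4.517.
The minimum whole number is N = 5.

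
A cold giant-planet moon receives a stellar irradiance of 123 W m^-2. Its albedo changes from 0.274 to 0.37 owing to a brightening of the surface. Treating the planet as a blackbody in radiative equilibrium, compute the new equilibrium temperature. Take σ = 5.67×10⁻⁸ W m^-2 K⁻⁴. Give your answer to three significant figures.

136 K

New equilibrium: T₂ = [(1−0.37)·123.0/(4σ)]^(1/4) = 136.0 K.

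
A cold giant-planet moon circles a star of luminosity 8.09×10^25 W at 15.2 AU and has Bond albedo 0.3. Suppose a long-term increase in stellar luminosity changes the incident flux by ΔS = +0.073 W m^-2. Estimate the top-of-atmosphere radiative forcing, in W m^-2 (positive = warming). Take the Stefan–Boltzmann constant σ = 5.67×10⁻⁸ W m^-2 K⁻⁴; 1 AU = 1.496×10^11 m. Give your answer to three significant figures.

d = 15.2 × 1.496×10^11 m = 2.274×10^12 m.
Spreading L over a sphere of radius d: S = 8.09×10^25/(4π·2.27×10^12²) = 1.245 W m^-2.
ΔF = Δ[S(1−α)]/4 = (1−0.3)·+0.073/4 = 0.01277 W m^-2.

0.0128 W m^-2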